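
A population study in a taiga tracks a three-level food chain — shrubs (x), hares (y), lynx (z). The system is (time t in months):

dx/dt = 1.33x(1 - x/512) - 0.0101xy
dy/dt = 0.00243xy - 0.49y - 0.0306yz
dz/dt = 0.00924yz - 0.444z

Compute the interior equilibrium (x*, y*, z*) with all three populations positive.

From dz/dt = 0: 0.00924y* = 0.444, so y* = 48.1.
From dx/dt = 0: 1.33(1 - x*/512) = 0.0101·48.1, giving x* = 512·(1 - 0.365) = 325.
From dy/dt = 0: 0.00243·325 - 0.49 = 0.0306z*, so z* = 0.3/0.0306 = 9.81.

x* ≈ 325, y* ≈ 48.1, z* ≈ 9.81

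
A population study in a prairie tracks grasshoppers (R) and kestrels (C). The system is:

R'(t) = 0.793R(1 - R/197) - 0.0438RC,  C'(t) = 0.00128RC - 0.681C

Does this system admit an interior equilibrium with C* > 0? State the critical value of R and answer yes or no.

Threshold R = 532; K < 532, so no, the predator goes extinct.

The predator equation gives dC/dt > 0 only when R > 0.681/0.00128 = 532.
Without the predator, R → K = 197. Since 197 < 532, the predator cannot invade.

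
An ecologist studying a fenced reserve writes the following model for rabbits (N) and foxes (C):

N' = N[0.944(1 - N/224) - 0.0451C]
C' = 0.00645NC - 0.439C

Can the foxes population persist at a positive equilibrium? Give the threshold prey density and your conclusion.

The predator equation gives dC/dt > 0 only when N > 0.439/0.00645 = 68.1.
Without the predator, N → K = 224. Since 224 > 68.1, the predator can invade and persist.

Threshold N = 68.1; K > 68.1, so yes, the predator persists.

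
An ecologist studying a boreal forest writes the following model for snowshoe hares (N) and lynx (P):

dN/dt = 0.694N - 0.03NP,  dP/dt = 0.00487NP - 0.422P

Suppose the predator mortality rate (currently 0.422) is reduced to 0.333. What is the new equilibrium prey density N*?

N* ≈ 68.4

At the interior fixed point, setting dP/dt = 0 with P > 0 fixes N* = (predator death rate)/(NP coefficient) — independent of the other coefficients.
With the change, N* = 0.333/0.00487 = 68.4; it falls from 86.7.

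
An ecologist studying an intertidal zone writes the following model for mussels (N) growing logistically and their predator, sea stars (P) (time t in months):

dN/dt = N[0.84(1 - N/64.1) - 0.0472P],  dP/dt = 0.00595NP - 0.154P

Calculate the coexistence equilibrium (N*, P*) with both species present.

From dP/dt = 0 with P > 0: 0.00595N* = 0.154, so N* = 25.9.
Substitute into dN/dt = 0: 0.84(1 - 25.9/64.1) = 0.0472P*.
The bracket is 0.596, giving P* = 0.501/0.0472 = 10.6.

N* ≈ 25.9, P* ≈ 10.6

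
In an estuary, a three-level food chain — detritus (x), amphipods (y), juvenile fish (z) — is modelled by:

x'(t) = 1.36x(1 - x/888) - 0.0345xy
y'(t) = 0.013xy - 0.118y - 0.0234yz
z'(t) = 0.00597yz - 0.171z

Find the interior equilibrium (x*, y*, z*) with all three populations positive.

x* ≈ 243, y* ≈ 28.6, z* ≈ 130

From dz/dt = 0: 0.00597y* = 0.171, so y* = 28.6.
From dx/dt = 0: 1.36(1 - x*/888) = 0.0345·28.6, giving x* = 888·(1 - 0.727) = 243.
From dy/dt = 0: 0.013·243 - 0.118 = 0.0234z*, so z* = 3.04/0.0234 = 130.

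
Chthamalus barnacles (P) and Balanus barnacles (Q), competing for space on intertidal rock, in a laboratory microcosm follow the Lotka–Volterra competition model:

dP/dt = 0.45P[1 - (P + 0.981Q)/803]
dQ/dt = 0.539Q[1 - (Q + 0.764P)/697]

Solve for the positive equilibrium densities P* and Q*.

P* ≈ 476, Q* ≈ 333

Setting both brackets to zero gives the nullclines P + 0.981Q = 803 and 0.764P + Q = 697.
Substituting Q = 697 - 0.764P into the first: P(1 - 0.981·0.764) = 803 - 0.981·697.
So P* = 119/0.251 = 476, and then Q* = 697 - 0.764·476 = 333.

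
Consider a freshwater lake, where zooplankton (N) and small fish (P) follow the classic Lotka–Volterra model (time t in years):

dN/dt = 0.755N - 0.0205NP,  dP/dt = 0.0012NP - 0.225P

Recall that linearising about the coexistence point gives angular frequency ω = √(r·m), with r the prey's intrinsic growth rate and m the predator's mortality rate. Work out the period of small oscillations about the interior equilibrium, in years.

T ≈ 15.2 years

Here r = 0.755 and m = 0.225, so r·m = 0.17.
ω = √0.17 = 0.412 per year, hence T = 2π/ω ≈ 15.2 years.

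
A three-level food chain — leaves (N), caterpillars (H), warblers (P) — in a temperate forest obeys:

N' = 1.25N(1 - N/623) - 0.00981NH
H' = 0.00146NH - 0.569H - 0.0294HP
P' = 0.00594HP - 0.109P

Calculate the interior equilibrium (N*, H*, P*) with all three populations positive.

From dP/dt = 0: 0.00594H* = 0.109, so H* = 18.4.
From dN/dt = 0: 1.25(1 - N*/623) = 0.00981·18.4, giving N* = 623·(1 - 0.144) = 533.
From dH/dt = 0: 0.00146·533 - 0.569 = 0.0294P*, so P* = 0.21/0.0294 = 7.13.

N* ≈ 533, H* ≈ 18.4, P* ≈ 7.13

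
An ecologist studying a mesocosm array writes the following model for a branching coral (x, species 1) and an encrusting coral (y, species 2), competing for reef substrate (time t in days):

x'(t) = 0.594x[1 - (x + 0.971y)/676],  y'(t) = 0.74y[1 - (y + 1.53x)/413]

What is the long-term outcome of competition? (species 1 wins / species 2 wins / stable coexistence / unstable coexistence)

species 1 excludes species 2

Compare the nullcline intercepts: K1/α12 = 676/0.971 = 696 > K2 = 413; K2/α21 = 413/1.53 = 270 < K1 = 676.
Since the inequalities point opposite ways, species 1 can invade but species 2 cannot.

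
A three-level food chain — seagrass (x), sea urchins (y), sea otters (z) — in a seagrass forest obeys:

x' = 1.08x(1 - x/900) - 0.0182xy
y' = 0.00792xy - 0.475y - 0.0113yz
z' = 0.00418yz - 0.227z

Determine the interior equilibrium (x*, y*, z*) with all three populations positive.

x* ≈ 76.4, y* ≈ 54.3, z* ≈ 11.5

From dz/dt = 0: 0.00418y* = 0.227, so y* = 54.3.
From dx/dt = 0: 1.08(1 - x*/900) = 0.0182·54.3, giving x* = 900·(1 - 0.915) = 76.4.
From dy/dt = 0: 0.00792·76.4 - 0.475 = 0.0113z*, so z* = 0.13/0.0113 = 11.5.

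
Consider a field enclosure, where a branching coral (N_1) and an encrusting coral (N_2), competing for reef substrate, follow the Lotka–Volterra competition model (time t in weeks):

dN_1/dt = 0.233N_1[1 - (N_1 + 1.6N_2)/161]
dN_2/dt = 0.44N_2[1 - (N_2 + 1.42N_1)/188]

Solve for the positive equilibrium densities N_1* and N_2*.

N_1* ≈ 110, N_2* ≈ 31.9

Setting both brackets to zero gives the nullclines N_1 + 1.6N_2 = 161 and 1.42N_1 + N_2 = 188.
Substituting N_2 = 188 - 1.42N_1 into the first: N_1(1 - 1.6·1.42) = 161 - 1.6·188.
So N_1* = -140/-1.27 = 110, and then N_2* = 188 - 1.42·110 = 31.9.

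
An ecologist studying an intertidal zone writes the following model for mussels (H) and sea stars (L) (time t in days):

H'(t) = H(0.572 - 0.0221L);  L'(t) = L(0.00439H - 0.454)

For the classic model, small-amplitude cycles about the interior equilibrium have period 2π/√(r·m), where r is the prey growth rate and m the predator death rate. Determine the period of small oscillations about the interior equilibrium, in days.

Here r = 0.572 and m = 0.454, so r·m = 0.26.
ω = √0.26 = 0.51 per day, hence T = 2π/ω ≈ 12.3 days.

T ≈ 12.3 days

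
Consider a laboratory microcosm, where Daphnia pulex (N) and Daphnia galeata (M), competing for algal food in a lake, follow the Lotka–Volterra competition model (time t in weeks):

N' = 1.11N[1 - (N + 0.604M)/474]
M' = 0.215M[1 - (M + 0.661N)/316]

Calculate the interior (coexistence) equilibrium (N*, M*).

N* ≈ 471, M* ≈ 4.47

Setting both brackets to zero gives the nullclines N + 0.604M = 474 and 0.661N + M = 316.
Substituting M = 316 - 0.661N into the first: N(1 - 0.604·0.661) = 474 - 0.604·316.
So N* = 283/0.601 = 471, and then M* = 316 - 0.661·471 = 4.47.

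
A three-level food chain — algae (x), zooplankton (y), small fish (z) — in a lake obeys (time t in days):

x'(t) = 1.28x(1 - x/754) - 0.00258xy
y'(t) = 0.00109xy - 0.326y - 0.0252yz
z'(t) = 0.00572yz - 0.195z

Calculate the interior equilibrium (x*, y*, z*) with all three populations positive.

x* ≈ 702, y* ≈ 34.1, z* ≈ 17.4

From dz/dt = 0: 0.00572y* = 0.195, so y* = 34.1.
From dx/dt = 0: 1.28(1 - x*/754) = 0.00258·34.1, giving x* = 754·(1 - 0.0687) = 702.
From dy/dt = 0: 0.00109·702 - 0.326 = 0.0252z*, so z* = 0.439/0.0252 = 17.4.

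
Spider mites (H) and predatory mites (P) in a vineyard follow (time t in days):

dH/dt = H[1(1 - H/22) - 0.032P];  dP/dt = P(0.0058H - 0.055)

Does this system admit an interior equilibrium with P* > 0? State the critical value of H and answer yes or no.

Threshold H = 9.48; K > 9.48, so yes, the predator persists.

The predator equation gives dP/dt > 0 only when H > 0.055/0.0058 = 9.48.
Without the predator, H → K = 22. Since 22 > 9.48, the predator can invade and persist.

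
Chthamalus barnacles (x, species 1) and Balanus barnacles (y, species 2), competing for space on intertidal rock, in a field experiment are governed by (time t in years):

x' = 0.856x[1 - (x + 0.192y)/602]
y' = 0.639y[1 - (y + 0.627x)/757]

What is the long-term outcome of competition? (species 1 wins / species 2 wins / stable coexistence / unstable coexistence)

Compare the nullcline intercepts: K1/α12 = 602/0.192 = 3140 > K2 = 757; K2/α21 = 757/0.627 = 1210 > K1 = 602.
Since both inequalities hold, each species can invade when rare, so the interior equilibrium is stable.

stable coexistence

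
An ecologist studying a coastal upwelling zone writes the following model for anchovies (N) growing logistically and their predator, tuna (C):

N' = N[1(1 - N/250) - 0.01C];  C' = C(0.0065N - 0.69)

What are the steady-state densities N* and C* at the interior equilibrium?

From dC/dt = 0 with C > 0: 0.0065N* = 0.69, so N* = 106.
Substitute into dN/dt = 0: 1(1 - 106/250) = 0.01C*.
The bracket is 0.575, giving C* = 0.575/0.01 = 57.5.

N* ≈ 106, C* ≈ 57.5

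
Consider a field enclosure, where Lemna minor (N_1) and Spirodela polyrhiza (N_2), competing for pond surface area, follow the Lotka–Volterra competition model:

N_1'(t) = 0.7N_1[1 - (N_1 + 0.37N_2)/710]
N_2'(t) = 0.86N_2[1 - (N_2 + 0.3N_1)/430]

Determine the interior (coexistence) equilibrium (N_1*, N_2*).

N_1* ≈ 620, N_2* ≈ 244

Setting both brackets to zero gives the nullclines N_1 + 0.37N_2 = 710 and 0.3N_1 + N_2 = 430.
Substituting N_2 = 430 - 0.3N_1 into the first: N_1(1 - 0.37·0.3) = 710 - 0.37·430.
So N_1* = 551/0.889 = 620, and then N_2* = 430 - 0.3·620 = 244.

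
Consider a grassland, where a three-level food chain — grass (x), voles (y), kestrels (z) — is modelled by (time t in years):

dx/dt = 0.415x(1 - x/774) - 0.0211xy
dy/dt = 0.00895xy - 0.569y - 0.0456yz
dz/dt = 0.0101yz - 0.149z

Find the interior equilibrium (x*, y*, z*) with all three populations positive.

From dz/dt = 0: 0.0101y* = 0.149, so y* = 14.8.
From dx/dt = 0: 0.415(1 - x*/774) = 0.0211·14.8, giving x* = 774·(1 - 0.75) = 193.
From dy/dt = 0: 0.00895·193 - 0.569 = 0.0456z*, so z* = 1.16/0.0456 = 25.5.

x* ≈ 193, y* ≈ 14.8, z* ≈ 25.5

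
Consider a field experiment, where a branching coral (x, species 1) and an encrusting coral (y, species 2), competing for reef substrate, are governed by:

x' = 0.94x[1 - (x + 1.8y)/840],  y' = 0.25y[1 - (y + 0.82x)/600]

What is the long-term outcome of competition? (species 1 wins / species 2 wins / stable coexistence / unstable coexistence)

unstable coexistence (outcome depends on initial conditions)

Compare the nullcline intercepts: K1/α12 = 840/1.8 = 467 < K2 = 600; K2/α21 = 600/0.82 = 732 < K1 = 840.
Since both are reversed, neither can invade when rare; the interior point is a saddle.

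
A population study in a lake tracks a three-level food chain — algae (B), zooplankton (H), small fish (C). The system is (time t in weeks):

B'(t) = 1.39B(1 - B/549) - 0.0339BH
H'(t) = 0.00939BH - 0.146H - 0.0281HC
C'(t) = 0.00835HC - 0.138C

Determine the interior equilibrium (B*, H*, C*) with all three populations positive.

B* ≈ 328, H* ≈ 16.5, C* ≈ 104

From dC/dt = 0: 0.00835H* = 0.138, so H* = 16.5.
From dB/dt = 0: 1.39(1 - B*/549) = 0.0339·16.5, giving B* = 549·(1 - 0.403) = 328.
From dH/dt = 0: 0.00939·328 - 0.146 = 0.0281C*, so C* = 2.93/0.0281 = 104.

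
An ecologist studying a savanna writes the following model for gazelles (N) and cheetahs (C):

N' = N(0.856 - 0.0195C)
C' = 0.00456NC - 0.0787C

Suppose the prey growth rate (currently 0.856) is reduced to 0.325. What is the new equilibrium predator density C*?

C* ≈ 16.7

At the interior fixed point, setting dN/dt = 0 with N > 0 fixes C* = (prey growth rate)/(NC coefficient) — independent of the other coefficients.
With the change, C* = 0.325/0.0195 = 16.7; it falls from 43.9.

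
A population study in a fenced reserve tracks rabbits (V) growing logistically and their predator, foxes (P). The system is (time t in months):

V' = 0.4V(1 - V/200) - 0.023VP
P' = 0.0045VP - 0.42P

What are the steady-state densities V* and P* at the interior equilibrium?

From dP/dt = 0 with P > 0: 0.0045V* = 0.42, so V* = 93.3.
Substitute into dV/dt = 0: 0.4(1 - 93.3/200) = 0.023P*.
The bracket is 0.533, giving P* = 0.213/0.023 = 9.28.

V* ≈ 93.3, P* ≈ 9.28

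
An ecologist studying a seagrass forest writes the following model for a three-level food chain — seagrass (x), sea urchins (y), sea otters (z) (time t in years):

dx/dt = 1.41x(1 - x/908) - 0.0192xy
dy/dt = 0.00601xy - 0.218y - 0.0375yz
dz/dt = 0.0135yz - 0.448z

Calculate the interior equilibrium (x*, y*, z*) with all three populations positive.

From dz/dt = 0: 0.0135y* = 0.448, so y* = 33.2.
From dx/dt = 0: 1.41(1 - x*/908) = 0.0192·33.2, giving x* = 908·(1 - 0.452) = 498.
From dy/dt = 0: 0.00601·498 - 0.218 = 0.0375z*, so z* = 2.77/0.0375 = 73.9.

x* ≈ 498, y* ≈ 33.2, z* ≈ 73.9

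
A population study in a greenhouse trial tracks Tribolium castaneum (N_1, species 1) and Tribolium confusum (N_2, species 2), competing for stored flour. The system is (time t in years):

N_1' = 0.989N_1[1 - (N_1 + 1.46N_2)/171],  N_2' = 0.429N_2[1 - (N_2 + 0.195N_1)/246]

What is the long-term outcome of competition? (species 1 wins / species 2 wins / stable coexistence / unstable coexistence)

Compare the nullcline intercepts: K1/α12 = 171/1.46 = 117 < K2 = 246; K2/α21 = 246/0.195 = 1260 > K1 = 171.
Since the inequalities point opposite ways, species 2 can invade but species 1 cannot.

species 2 excludes species 1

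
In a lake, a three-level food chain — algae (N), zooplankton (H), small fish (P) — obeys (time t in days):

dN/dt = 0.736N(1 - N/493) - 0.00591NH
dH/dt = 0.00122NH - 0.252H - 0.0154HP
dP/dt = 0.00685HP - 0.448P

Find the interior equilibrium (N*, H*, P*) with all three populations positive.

From dP/dt = 0: 0.00685H* = 0.448, so H* = 65.4.
From dN/dt = 0: 0.736(1 - N*/493) = 0.00591·65.4, giving N* = 493·(1 - 0.525) = 234.
From dH/dt = 0: 0.00122·234 - 0.252 = 0.0154P*, so P* = 0.0336/0.0154 = 2.18.

N* ≈ 234, H* ≈ 65.4, P* ≈ 2.18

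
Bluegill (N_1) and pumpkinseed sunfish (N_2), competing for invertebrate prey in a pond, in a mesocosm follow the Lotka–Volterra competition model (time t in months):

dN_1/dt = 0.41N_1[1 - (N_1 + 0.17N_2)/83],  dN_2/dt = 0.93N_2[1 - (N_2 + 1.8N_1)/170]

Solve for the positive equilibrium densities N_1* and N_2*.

N_1* ≈ 78, N_2* ≈ 29.7

Setting both brackets to zero gives the nullclines N_1 + 0.17N_2 = 83 and 1.8N_1 + N_2 = 170.
Substituting N_2 = 170 - 1.8N_1 into the first: N_1(1 - 0.17·1.8) = 83 - 0.17·170.
So N_1* = 54.1/0.694 = 78, and then N_2* = 170 - 1.8·78 = 29.7.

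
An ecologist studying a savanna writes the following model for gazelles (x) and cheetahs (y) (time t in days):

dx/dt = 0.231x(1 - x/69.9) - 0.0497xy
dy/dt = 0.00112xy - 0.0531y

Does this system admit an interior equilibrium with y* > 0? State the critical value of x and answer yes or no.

Threshold x = 47.4; K > 47.4, so yes, the predator persists.

The predator equation gives dy/dt > 0 only when x > 0.0531/0.00112 = 47.4.
Without the predator, x → K = 69.9. Since 69.9 > 47.4, the predator can invade and persist.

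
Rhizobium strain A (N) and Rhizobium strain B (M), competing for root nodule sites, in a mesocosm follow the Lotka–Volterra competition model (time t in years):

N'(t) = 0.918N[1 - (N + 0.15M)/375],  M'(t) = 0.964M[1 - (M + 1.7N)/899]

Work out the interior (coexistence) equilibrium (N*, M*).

Setting both brackets to zero gives the nullclines N + 0.15M = 375 and 1.7N + M = 899.
Substituting M = 899 - 1.7N into the first: N(1 - 0.15·1.7) = 375 - 0.15·899.
So N* = 240/0.745 = 322, and then M* = 899 - 1.7·322 = 351.

N* ≈ 322, M* ≈ 351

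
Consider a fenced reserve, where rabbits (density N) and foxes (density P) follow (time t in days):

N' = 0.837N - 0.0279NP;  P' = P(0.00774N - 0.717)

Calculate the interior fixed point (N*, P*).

Set dP/dt = 0 with P > 0: 0.00774N - 0.717 = 0, so N* = 0.717/0.00774 = 92.6.
Set dN/dt = 0 with N > 0: 0.837 - 0.0279P = 0, so P* = 0.837/0.0279 = 30.

N* ≈ 92.6, P* ≈ 30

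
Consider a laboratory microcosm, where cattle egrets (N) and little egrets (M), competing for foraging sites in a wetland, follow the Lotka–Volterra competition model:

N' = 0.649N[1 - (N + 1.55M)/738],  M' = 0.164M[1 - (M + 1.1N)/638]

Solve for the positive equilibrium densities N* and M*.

N* ≈ 356, M* ≈ 247

Setting both brackets to zero gives the nullclines N + 1.55M = 738 and 1.1N + M = 638.
Substituting M = 638 - 1.1N into the first: N(1 - 1.55·1.1) = 738 - 1.55·638.
So N* = -251/-0.705 = 356, and then M* = 638 - 1.1·356 = 247.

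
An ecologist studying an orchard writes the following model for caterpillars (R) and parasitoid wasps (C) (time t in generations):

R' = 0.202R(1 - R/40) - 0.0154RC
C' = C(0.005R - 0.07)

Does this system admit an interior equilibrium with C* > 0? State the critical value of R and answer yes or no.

Threshold R = 14; K > 14, so yes, the predator persists.

The predator equation gives dC/dt > 0 only when R > 0.07/0.005 = 14.
Without the predator, R → K = 40. Since 40 > 14, the predator can invade and persist.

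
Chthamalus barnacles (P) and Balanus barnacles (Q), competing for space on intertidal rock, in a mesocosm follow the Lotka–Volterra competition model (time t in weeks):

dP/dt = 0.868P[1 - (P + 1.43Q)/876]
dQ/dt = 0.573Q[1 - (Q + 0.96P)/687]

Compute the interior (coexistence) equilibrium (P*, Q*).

P* ≈ 285, Q* ≈ 413

Setting both brackets to zero gives the nullclines P + 1.43Q = 876 and 0.96P + Q = 687.
Substituting Q = 687 - 0.96P into the first: P(1 - 1.43·0.96) = 876 - 1.43·687.
So P* = -106/-0.373 = 285, and then Q* = 687 - 0.96·285 = 413.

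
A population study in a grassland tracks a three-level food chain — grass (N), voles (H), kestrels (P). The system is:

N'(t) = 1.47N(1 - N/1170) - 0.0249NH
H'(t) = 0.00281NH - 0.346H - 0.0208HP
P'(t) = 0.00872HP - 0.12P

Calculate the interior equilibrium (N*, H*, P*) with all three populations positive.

From dP/dt = 0: 0.00872H* = 0.12, so H* = 13.8.
From dN/dt = 0: 1.47(1 - N*/1170) = 0.0249·13.8, giving N* = 1170·(1 - 0.233) = 897.
From dH/dt = 0: 0.00281·897 - 0.346 = 0.0208P*, so P* = 2.18/0.0208 = 105.

N* ≈ 897, H* ≈ 13.8, P* ≈ 105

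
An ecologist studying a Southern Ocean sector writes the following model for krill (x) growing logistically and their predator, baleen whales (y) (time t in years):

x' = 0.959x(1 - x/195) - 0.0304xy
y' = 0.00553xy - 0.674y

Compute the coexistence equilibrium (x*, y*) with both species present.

From dy/dt = 0 with y > 0: 0.00553x* = 0.674, so x* = 122.
Substitute into dx/dt = 0: 0.959(1 - 122/195) = 0.0304y*.
The bracket is 0.375, giving y* = 0.36/0.0304 = 11.8.

x* ≈ 122, y* ≈ 11.8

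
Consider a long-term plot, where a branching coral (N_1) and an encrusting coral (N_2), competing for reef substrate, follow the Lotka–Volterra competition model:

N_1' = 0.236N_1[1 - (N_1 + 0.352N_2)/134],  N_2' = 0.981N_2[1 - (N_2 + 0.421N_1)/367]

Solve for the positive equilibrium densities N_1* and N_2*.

N_1* ≈ 5.65, N_2* ≈ 365

Setting both brackets to zero gives the nullclines N_1 + 0.352N_2 = 134 and 0.421N_1 + N_2 = 367.
Substituting N_2 = 367 - 0.421N_1 into the first: N_1(1 - 0.352·0.421) = 134 - 0.352·367.
So N_1* = 4.82/0.852 = 5.65, and then N_2* = 367 - 0.421·5.65 = 365.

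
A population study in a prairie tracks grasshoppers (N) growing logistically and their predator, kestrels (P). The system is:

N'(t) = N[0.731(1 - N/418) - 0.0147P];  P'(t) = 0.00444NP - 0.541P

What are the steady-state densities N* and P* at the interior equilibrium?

N* ≈ 122, P* ≈ 35.2

From dP/dt = 0 with P > 0: 0.00444N* = 0.541, so N* = 122.
Substitute into dN/dt = 0: 0.731(1 - 122/418) = 0.0147P*.
The bracket is 0.709, giving P* = 0.518/0.0147 = 35.2.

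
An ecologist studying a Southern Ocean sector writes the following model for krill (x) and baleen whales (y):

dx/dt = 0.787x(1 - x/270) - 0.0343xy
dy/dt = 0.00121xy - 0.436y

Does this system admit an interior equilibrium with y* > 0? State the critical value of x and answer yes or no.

Threshold x = 360; K < 360, so no, the predator goes extinct.

The predator equation gives dy/dt > 0 only when x > 0.436/0.00121 = 360.
Without the predator, x → K = 270. Since 270 < 360, the predator cannot invade.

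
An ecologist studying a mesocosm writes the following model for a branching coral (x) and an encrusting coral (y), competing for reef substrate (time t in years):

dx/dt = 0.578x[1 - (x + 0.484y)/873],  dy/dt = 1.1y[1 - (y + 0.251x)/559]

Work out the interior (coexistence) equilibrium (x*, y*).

Setting both brackets to zero gives the nullclines x + 0.484y = 873 and 0.251x + y = 559.
Substituting y = 559 - 0.251x into the first: x(1 - 0.484·0.251) = 873 - 0.484·559.
So x* = 602/0.879 = 686, and then y* = 559 - 0.251·686 = 387.

x* ≈ 686, y* ≈ 387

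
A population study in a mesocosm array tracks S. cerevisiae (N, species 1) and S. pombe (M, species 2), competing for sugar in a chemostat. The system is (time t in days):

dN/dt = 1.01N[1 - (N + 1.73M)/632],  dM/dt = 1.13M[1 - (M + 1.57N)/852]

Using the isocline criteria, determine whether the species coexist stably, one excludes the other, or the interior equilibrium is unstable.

Compare the nullcline intercepts: K1/α12 = 632/1.73 = 365 < K2 = 852; K2/α21 = 852/1.57 = 543 < K1 = 632.
Since both are reversed, neither can invade when rare; the interior point is a saddle.

unstable coexistence (outcome depends on initial conditions)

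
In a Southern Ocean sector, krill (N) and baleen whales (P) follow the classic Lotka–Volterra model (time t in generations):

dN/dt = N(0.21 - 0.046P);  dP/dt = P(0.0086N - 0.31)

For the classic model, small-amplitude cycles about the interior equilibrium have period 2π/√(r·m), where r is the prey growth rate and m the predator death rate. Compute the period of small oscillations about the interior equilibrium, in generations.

Here r = 0.21 and m = 0.31, so r·m = 0.0651.
ω = √0.0651 = 0.255 per generation, hence T = 2π/ω ≈ 24.6 generations.

T ≈ 24.6 generations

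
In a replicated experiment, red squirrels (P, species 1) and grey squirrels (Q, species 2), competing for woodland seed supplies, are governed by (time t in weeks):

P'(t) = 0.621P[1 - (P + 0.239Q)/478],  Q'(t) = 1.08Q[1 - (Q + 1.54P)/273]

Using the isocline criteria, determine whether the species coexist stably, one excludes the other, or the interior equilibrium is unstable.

species 1 excludes species 2

Compare the nullcline intercepts: K1/α12 = 478/0.239 = 2000 > K2 = 273; K2/α21 = 273/1.54 = 177 < K1 = 478.
Since the inequalities point opposite ways, species 1 can invade but species 2 cannot.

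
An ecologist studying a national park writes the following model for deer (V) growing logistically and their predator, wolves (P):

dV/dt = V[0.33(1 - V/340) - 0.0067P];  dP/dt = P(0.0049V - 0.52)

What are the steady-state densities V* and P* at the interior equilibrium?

From dP/dt = 0 with P > 0: 0.0049V* = 0.52, so V* = 106.
Substitute into dV/dt = 0: 0.33(1 - 106/340) = 0.0067P*.
The bracket is 0.688, giving P* = 0.227/0.0067 = 33.9.

V* ≈ 106, P* ≈ 33.9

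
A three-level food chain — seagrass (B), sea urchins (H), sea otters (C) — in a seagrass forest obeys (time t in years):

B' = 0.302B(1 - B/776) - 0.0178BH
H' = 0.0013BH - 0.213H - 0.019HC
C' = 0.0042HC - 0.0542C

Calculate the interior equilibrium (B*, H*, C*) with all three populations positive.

B* ≈ 186, H* ≈ 12.9, C* ≈ 1.5

From dC/dt = 0: 0.0042H* = 0.0542, so H* = 12.9.
From dB/dt = 0: 0.302(1 - B*/776) = 0.0178·12.9, giving B* = 776·(1 - 0.761) = 186.
From dH/dt = 0: 0.0013·186 - 0.213 = 0.019C*, so C* = 0.0285/0.019 = 1.5.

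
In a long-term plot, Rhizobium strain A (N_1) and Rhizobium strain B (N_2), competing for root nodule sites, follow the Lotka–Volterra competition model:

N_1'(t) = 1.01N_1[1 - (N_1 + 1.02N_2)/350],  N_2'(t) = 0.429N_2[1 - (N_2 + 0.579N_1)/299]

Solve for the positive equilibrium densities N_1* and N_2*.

N_1* ≈ 110, N_2* ≈ 235

Setting both brackets to zero gives the nullclines N_1 + 1.02N_2 = 350 and 0.579N_1 + N_2 = 299.
Substituting N_2 = 299 - 0.579N_1 into the first: N_1(1 - 1.02·0.579) = 350 - 1.02·299.
So N_1* = 45/0.409 = 110, and then N_2* = 299 - 0.579·110 = 235.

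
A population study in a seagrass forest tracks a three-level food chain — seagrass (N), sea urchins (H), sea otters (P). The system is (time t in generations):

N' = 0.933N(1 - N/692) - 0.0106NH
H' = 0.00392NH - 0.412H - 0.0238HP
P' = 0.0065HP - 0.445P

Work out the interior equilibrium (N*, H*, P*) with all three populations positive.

From dP/dt = 0: 0.0065H* = 0.445, so H* = 68.5.
From dN/dt = 0: 0.933(1 - N*/692) = 0.0106·68.5, giving N* = 692·(1 - 0.778) = 154.
From dH/dt = 0: 0.00392·154 - 0.412 = 0.0238P*, so P* = 0.191/0.0238 = 8.01.

N* ≈ 154, H* ≈ 68.5, P* ≈ 8.01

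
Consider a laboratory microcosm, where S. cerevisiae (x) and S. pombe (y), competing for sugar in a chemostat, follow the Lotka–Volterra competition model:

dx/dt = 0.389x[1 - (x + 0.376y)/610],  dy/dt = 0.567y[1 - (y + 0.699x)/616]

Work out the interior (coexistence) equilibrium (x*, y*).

Setting both brackets to zero gives the nullclines x + 0.376y = 610 and 0.699x + y = 616.
Substituting y = 616 - 0.699x into the first: x(1 - 0.376·0.699) = 610 - 0.376·616.
So x* = 378/0.737 = 513, and then y* = 616 - 0.699·513 = 257.

x* ≈ 513, y* ≈ 257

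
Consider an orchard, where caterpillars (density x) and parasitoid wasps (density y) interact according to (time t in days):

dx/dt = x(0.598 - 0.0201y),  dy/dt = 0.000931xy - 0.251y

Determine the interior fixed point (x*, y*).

Set dy/dt = 0 with y > 0: 0.000931x - 0.251 = 0, so x* = 0.251/0.000931 = 270.
Set dx/dt = 0 with x > 0: 0.598 - 0.0201y = 0, so y* = 0.598/0.0201 = 29.8.

x* ≈ 270, y* ≈ 29.8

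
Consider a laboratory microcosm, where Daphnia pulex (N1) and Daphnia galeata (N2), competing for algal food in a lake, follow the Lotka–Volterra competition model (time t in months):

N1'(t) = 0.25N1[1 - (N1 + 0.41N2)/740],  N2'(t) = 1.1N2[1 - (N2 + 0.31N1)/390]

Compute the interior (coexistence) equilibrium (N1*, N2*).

N1* ≈ 665, N2* ≈ 184

Setting both brackets to zero gives the nullclines N1 + 0.41N2 = 740 and 0.31N1 + N2 = 390.
Substituting N2 = 390 - 0.31N1 into the first: N1(1 - 0.41·0.31) = 740 - 0.41·390.
So N1* = 580/0.873 = 665, and then N2* = 390 - 0.31·665 = 184.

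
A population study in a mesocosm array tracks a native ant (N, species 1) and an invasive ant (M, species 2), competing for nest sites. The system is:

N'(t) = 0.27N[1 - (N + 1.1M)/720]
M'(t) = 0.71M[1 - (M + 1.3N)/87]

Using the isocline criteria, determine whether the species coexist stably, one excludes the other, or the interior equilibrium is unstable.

Compare the nullcline intercepts: K1/α12 = 720/1.1 = 655 > K2 = 87; K2/α21 = 87/1.3 = 66.9 < K1 = 720.
Since the inequalities point opposite ways, species 1 can invade but species 2 cannot.

species 1 excludes species 2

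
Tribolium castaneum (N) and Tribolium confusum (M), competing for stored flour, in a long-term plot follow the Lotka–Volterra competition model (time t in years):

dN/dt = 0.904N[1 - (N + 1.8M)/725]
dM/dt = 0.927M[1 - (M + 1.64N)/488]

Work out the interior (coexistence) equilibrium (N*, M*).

N* ≈ 78.6, M* ≈ 359

Setting both brackets to zero gives the nullclines N + 1.8M = 725 and 1.64N + M = 488.
Substituting M = 488 - 1.64N into the first: N(1 - 1.8·1.64) = 725 - 1.8·488.
So N* = -153/-1.95 = 78.6, and then M* = 488 - 1.64·78.6 = 359.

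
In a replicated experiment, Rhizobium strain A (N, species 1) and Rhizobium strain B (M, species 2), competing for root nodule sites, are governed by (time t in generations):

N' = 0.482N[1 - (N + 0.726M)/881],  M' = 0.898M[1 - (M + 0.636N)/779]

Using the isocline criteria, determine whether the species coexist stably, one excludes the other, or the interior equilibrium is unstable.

Compare the nullcline intercepts: K1/α12 = 881/0.726 = 1210 > K2 = 779; K2/α21 = 779/0.636 = 1220 > K1 = 881.
Since both inequalities hold, each species can invade when rare, so the interior equilibrium is stable.

stable coexistence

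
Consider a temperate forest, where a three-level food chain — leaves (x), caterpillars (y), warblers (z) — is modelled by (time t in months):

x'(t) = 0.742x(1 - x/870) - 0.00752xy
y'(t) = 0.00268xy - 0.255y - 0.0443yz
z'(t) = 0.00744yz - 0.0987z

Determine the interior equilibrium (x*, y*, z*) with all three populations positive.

x* ≈ 753, y* ≈ 13.3, z* ≈ 39.8

From dz/dt = 0: 0.00744y* = 0.0987, so y* = 13.3.
From dx/dt = 0: 0.742(1 - x*/870) = 0.00752·13.3, giving x* = 870·(1 - 0.134) = 753.
From dy/dt = 0: 0.00268·753 - 0.255 = 0.0443z*, so z* = 1.76/0.0443 = 39.8.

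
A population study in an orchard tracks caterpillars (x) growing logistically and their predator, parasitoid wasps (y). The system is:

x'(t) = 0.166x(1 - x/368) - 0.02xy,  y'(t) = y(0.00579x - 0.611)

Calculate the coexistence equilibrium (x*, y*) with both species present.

x* ≈ 106, y* ≈ 5.92

From dy/dt = 0 with y > 0: 0.00579x* = 0.611, so x* = 106.
Substitute into dx/dt = 0: 0.166(1 - 106/368) = 0.02y*.
The bracket is 0.713, giving y* = 0.118/0.02 = 5.92.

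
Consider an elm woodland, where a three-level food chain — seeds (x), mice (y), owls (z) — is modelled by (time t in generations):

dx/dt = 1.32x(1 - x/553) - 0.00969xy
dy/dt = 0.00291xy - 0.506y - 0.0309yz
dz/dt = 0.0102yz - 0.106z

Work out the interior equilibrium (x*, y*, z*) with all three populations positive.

x* ≈ 511, y* ≈ 10.4, z* ≈ 31.7

From dz/dt = 0: 0.0102y* = 0.106, so y* = 10.4.
From dx/dt = 0: 1.32(1 - x*/553) = 0.00969·10.4, giving x* = 553·(1 - 0.0763) = 511.
From dy/dt = 0: 0.00291·511 - 0.506 = 0.0309z*, so z* = 0.98/0.0309 = 31.7.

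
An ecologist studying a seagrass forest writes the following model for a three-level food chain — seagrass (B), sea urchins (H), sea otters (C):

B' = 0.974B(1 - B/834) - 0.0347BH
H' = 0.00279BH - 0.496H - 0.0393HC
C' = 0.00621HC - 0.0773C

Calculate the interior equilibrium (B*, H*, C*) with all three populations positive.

B* ≈ 464, H* ≈ 12.4, C* ≈ 20.3

From dC/dt = 0: 0.00621H* = 0.0773, so H* = 12.4.
From dB/dt = 0: 0.974(1 - B*/834) = 0.0347·12.4, giving B* = 834·(1 - 0.443) = 464.
From dH/dt = 0: 0.00279·464 - 0.496 = 0.0393C*, so C* = 0.799/0.0393 = 20.3.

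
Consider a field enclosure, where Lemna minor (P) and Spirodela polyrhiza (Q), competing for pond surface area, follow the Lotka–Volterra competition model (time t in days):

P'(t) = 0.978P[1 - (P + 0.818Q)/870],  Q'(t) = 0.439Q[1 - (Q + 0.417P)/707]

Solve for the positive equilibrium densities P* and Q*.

P* ≈ 443, Q* ≈ 522

Setting both brackets to zero gives the nullclines P + 0.818Q = 870 and 0.417P + Q = 707.
Substituting Q = 707 - 0.417P into the first: P(1 - 0.818·0.417) = 870 - 0.818·707.
So P* = 292/0.659 = 443, and then Q* = 707 - 0.417·443 = 522.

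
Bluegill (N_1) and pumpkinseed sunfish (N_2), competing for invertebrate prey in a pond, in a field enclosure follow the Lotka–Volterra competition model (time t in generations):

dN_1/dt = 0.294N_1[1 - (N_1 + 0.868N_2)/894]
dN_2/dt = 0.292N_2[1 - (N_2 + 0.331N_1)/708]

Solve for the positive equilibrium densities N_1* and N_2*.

Setting both brackets to zero gives the nullclines N_1 + 0.868N_2 = 894 and 0.331N_1 + N_2 = 708.
Substituting N_2 = 708 - 0.331N_1 into the first: N_1(1 - 0.868·0.331) = 894 - 0.868·708.
So N_1* = 279/0.713 = 392, and then N_2* = 708 - 0.331·392 = 578.

N_1* ≈ 392, N_2* ≈ 578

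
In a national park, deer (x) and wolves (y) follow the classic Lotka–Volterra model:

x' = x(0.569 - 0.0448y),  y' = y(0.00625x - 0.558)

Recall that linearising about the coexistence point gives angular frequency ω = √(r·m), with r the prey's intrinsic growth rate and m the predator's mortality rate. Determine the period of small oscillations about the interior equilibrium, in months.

T ≈ 11.2 months

Here r = 0.569 and m = 0.558, so r·m = 0.318.
ω = √0.318 = 0.563 per month, hence T = 2π/ω ≈ 11.2 months.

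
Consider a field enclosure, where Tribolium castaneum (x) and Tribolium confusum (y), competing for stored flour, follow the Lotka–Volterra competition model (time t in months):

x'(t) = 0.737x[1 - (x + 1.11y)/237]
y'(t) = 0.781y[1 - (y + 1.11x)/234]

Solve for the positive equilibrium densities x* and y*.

Setting both brackets to zero gives the nullclines x + 1.11y = 237 and 1.11x + y = 234.
Substituting y = 234 - 1.11x into the first: x(1 - 1.11·1.11) = 237 - 1.11·234.
So x* = -22.7/-0.232 = 98, and then y* = 234 - 1.11·98 = 125.

x* ≈ 98, y* ≈ 125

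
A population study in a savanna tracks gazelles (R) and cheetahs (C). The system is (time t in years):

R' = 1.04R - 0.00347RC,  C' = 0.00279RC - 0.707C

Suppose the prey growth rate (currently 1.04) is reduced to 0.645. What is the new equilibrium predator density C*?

At the interior fixed point, setting dR/dt = 0 with R > 0 fixes C* = (prey growth rate)/(RC coefficient) — independent of the other coefficients.
With the change, C* = 0.645/0.00347 = 186; it falls from 300.

C* ≈ 186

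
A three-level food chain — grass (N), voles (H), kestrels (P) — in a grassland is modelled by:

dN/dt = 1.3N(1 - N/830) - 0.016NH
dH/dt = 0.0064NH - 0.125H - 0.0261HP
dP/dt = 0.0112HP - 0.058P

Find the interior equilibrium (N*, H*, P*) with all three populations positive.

N* ≈ 777, H* ≈ 5.18, P* ≈ 186

From dP/dt = 0: 0.0112H* = 0.058, so H* = 5.18.
From dN/dt = 0: 1.3(1 - N*/830) = 0.016·5.18, giving N* = 830·(1 - 0.0637) = 777.
From dH/dt = 0: 0.0064·777 - 0.125 = 0.0261P*, so P* = 4.85/0.0261 = 186.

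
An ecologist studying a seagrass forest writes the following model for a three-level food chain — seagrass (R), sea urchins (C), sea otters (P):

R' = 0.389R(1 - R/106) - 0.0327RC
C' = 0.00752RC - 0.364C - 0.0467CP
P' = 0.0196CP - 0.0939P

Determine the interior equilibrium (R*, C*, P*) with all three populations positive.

From dP/dt = 0: 0.0196C* = 0.0939, so C* = 4.79.
From dR/dt = 0: 0.389(1 - R*/106) = 0.0327·4.79, giving R* = 106·(1 - 0.403) = 63.3.
From dC/dt = 0: 0.00752·63.3 - 0.364 = 0.0467P*, so P* = 0.112/0.0467 = 2.4.

R* ≈ 63.3, C* ≈ 4.79, P* ≈ 2.4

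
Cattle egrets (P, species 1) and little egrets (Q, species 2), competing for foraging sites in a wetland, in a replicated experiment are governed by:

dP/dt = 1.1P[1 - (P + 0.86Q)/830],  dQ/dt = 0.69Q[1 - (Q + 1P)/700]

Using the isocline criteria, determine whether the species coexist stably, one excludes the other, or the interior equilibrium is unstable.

species 1 excludes species 2

Compare the nullcline intercepts: K1/α12 = 830/0.86 = 965 > K2 = 700; K2/α21 = 700/1 = 700 < K1 = 830.
Since the inequalities point opposite ways, species 1 can invade but species 2 cannot.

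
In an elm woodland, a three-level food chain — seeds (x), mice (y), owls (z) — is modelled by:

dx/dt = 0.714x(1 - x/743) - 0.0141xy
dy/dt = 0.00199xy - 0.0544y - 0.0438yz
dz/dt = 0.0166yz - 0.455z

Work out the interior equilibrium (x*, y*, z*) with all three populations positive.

From dz/dt = 0: 0.0166y* = 0.455, so y* = 27.4.
From dx/dt = 0: 0.714(1 - x*/743) = 0.0141·27.4, giving x* = 743·(1 - 0.541) = 341.
From dy/dt = 0: 0.00199·341 - 0.0544 = 0.0438z*, so z* = 0.624/0.0438 = 14.2.

x* ≈ 341, y* ≈ 27.4, z* ≈ 14.2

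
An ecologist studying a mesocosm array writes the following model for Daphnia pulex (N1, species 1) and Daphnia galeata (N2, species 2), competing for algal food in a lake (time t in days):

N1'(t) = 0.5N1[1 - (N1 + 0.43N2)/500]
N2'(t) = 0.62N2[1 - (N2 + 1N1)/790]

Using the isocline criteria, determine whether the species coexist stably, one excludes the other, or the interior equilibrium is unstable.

Compare the nullcline intercepts: K1/α12 = 500/0.43 = 1160 > K2 = 790; K2/α21 = 790/1 = 790 > K1 = 500.
Since both inequalities hold, each species can invade when rare, so the interior equilibrium is stable.

stable coexistence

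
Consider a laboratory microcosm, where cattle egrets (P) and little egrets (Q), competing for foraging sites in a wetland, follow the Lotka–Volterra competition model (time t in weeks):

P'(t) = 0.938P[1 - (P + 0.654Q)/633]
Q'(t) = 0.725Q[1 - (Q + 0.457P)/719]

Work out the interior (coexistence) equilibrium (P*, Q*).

P* ≈ 232, Q* ≈ 613

Setting both brackets to zero gives the nullclines P + 0.654Q = 633 and 0.457P + Q = 719.
Substituting Q = 719 - 0.457P into the first: P(1 - 0.654·0.457) = 633 - 0.654·719.
So P* = 163/0.701 = 232, and then Q* = 719 - 0.457·232 = 613.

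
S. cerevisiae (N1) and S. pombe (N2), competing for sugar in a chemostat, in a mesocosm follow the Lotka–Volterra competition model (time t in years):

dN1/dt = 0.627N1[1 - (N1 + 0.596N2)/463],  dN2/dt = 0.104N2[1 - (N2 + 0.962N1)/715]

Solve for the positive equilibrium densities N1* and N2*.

N1* ≈ 86.4, N2* ≈ 632

Setting both brackets to zero gives the nullclines N1 + 0.596N2 = 463 and 0.962N1 + N2 = 715.
Substituting N2 = 715 - 0.962N1 into the first: N1(1 - 0.596·0.962) = 463 - 0.596·715.
So N1* = 36.9/0.427 = 86.4, and then N2* = 715 - 0.962·86.4 = 632.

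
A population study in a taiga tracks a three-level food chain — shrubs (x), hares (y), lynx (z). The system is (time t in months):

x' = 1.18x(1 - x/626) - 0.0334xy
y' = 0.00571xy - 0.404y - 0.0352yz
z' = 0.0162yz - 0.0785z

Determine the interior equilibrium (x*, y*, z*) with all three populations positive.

From dz/dt = 0: 0.0162y* = 0.0785, so y* = 4.85.
From dx/dt = 0: 1.18(1 - x*/626) = 0.0334·4.85, giving x* = 626·(1 - 0.137) = 540.
From dy/dt = 0: 0.00571·540 - 0.404 = 0.0352z*, so z* = 2.68/0.0352 = 76.1.

x* ≈ 540, y* ≈ 4.85, z* ≈ 76.1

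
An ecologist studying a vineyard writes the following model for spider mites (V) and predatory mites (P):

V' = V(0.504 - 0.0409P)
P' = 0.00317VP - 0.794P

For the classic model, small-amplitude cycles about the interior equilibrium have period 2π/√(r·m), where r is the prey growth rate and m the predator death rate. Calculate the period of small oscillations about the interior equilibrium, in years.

Here r = 0.504 and m = 0.794, so r·m = 0.4.
ω = √0.4 = 0.633 per year, hence T = 2π/ω ≈ 9.93 years.

T ≈ 9.93 years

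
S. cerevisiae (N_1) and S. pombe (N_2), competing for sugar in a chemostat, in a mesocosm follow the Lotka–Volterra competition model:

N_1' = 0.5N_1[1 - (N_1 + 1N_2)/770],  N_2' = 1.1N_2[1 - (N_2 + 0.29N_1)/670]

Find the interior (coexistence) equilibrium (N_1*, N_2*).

Setting both brackets to zero gives the nullclines N_1 + 1N_2 = 770 and 0.29N_1 + N_2 = 670.
Substituting N_2 = 670 - 0.29N_1 into the first: N_1(1 - 1·0.29) = 770 - 1·670.
So N_1* = 100/0.71 = 141, and then N_2* = 670 - 0.29·141 = 629.

N_1* ≈ 141, N_2* ≈ 629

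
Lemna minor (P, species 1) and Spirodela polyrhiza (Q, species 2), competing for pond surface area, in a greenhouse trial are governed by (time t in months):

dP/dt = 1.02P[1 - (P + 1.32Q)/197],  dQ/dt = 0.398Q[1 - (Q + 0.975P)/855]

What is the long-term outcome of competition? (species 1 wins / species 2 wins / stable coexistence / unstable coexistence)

Compare the nullcline intercepts: K1/α12 = 197/1.32 = 149 < K2 = 855; K2/α21 = 855/0.975 = 877 > K1 = 197.
Since the inequalities point opposite ways, species 2 can invade but species 1 cannot.

species 2 excludes species 1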